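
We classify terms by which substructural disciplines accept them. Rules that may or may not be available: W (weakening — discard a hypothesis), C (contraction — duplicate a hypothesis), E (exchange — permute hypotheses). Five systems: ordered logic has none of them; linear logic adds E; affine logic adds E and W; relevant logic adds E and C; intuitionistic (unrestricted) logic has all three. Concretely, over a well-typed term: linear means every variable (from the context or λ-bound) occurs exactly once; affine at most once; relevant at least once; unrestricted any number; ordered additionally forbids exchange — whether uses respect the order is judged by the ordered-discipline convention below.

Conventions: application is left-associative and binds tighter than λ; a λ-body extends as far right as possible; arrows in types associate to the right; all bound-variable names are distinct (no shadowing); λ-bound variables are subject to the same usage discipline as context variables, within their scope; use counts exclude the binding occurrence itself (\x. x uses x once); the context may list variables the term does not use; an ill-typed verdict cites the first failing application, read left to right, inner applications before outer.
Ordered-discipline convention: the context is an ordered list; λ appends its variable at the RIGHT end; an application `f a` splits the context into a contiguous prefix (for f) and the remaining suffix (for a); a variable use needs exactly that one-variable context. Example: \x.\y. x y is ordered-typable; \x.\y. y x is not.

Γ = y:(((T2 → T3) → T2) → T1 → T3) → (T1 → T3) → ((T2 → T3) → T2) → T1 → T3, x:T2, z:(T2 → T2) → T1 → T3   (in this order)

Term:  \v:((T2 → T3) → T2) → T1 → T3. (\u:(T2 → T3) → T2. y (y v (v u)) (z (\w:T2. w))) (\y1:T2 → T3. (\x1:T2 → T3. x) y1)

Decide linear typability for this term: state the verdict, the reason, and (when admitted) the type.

no — uses contraction: y ×2, v ×2; needs weakening: x1 unused
variable uses: y: 2, x: 1, z: 1, v (λ-bound): 2, u (λ-bound): 1, w (λ-bound): 1, y1 (λ-bound): 1, x1 (λ-bound): 0
left-to-right use order: y, y, v, v, u, z, w, x, y1
typing: ✓ — (((T2 → T3) → T2) → T1 → T3) → ((T2 → T3) → T2) → T1 → T3
per-discipline verdicts: ordered ✗ | linear ✗ | affine ✗ | relevant ✗ | unrestricted ✓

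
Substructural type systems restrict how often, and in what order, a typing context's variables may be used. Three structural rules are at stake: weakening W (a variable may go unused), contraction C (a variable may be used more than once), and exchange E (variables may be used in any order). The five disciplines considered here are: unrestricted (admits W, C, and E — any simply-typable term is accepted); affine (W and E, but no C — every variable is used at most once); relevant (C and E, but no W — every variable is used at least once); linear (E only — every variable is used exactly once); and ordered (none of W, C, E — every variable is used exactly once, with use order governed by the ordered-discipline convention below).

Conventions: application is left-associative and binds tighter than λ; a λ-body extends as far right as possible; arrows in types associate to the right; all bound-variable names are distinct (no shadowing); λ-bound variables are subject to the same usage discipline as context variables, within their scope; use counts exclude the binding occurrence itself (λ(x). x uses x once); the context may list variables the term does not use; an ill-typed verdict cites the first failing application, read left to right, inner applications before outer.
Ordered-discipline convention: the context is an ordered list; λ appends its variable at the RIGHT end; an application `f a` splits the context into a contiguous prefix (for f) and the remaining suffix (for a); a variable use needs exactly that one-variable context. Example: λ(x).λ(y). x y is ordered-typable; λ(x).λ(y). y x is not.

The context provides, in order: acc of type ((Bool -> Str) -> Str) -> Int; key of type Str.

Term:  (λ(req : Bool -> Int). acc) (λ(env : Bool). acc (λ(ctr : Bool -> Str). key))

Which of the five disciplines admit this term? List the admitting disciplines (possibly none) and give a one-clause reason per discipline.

admitted by: unrestricted
counts: acc: 2×, key: 1×, req [bound]: 0×, env [bound]: 0×, ctr [bound]: 0×
use order (left to right): acc, acc, key
typing: ✓ — ((Bool -> Str) -> Str) -> Int
ordered: ✗, uses contraction: acc ×2; req, env, ctr left unused
linear: ✗, uses contraction: acc ×2; req, env, ctr left unused
affine: ✗, uses contraction: acc ×2
relevant: ✗, req, env, ctr left unused
unrestricted: ✓, simply typable at ((Bool -> Str) -> Str) -> Int; W, C, E all held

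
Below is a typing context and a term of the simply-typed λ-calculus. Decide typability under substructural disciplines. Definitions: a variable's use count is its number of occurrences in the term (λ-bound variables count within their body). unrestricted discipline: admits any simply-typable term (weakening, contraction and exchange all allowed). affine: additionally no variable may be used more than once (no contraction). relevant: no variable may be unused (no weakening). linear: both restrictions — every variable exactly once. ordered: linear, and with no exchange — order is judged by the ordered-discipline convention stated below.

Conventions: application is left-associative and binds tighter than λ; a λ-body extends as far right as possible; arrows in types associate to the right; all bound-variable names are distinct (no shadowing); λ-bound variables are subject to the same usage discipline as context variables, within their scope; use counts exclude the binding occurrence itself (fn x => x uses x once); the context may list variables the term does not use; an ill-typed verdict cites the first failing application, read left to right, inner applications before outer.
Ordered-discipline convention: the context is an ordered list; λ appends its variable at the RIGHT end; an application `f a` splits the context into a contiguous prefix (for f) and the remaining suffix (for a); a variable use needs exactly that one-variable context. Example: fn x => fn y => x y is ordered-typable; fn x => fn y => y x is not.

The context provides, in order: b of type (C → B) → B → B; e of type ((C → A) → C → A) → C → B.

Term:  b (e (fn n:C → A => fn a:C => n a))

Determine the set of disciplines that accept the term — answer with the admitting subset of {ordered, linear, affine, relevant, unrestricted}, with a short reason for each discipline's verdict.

admitted by: ordered, linear, affine, relevant, unrestricted
counts: b: 1, e: 1, n (λ-bound): 1, a (λ-bound): 1
order of uses: b, e, n, a
typing: well-typed at B → B
ordered: ✓, single-use (b, e, n, a), ordered derivation ok
linear: ✓, b, e, n, a: one use apiece
affine: ✓, at most one use each (b, e, n, a)
relevant: ✓, none of b, e, n, a goes unused
unrestricted: ✓, type-checks (B → B) and nothing is barred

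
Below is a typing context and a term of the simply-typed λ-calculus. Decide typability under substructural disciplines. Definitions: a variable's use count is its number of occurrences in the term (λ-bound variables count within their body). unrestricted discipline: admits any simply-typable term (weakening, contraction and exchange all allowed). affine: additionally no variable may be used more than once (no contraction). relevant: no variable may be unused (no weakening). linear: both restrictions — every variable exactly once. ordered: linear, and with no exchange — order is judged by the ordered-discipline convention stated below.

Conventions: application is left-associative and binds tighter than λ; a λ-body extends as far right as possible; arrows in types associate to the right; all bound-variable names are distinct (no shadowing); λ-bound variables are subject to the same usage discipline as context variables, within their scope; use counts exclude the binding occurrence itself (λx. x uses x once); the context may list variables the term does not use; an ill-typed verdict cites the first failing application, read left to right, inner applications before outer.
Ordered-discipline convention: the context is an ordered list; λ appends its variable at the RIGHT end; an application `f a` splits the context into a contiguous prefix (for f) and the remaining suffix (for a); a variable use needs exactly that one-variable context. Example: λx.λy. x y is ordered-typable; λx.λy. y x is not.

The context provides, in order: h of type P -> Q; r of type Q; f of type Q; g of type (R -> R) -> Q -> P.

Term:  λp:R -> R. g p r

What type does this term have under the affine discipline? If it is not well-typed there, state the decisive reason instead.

term : (R -> R) -> P
use counts: h ×0; r ×1; f ×0; g ×1; p [bound] ×1
order of uses: g, p, r
typing: well-typed — term : (R -> R) -> P
all disciplines: ordered ✗ | linear ✗ | affine ✓ | relevant ✗ | unrestricted ✓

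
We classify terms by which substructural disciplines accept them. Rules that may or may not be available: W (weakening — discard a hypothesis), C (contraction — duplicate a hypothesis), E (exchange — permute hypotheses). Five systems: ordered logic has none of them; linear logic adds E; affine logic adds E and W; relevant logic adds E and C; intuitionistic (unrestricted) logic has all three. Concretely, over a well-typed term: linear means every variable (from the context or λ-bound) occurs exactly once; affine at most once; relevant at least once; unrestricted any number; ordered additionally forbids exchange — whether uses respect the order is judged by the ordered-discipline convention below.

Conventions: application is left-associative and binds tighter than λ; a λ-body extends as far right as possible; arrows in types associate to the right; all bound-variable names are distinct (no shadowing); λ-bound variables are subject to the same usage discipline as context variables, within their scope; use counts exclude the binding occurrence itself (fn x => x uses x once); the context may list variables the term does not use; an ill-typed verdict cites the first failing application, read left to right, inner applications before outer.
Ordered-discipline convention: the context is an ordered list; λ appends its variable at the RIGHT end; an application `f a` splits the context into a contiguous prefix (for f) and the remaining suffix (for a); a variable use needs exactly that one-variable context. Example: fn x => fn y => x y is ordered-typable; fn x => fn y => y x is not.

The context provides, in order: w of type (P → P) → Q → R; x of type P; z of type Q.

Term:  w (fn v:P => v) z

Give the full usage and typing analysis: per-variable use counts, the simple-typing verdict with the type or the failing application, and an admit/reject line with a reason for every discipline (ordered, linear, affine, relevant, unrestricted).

usage: w=1; x=0; z=1; v [bound]=1
use order (left to right): w, v, z
typing: well-typed — term : R
ordered: ✗, x never used (weakening)
linear: ✗, x never used (weakening)
affine: ✓, w, x, z, v: no repeats, contraction unneeded
relevant: ✗, x never used (weakening)
unrestricted: ✓, well-typed at R; no restrictions here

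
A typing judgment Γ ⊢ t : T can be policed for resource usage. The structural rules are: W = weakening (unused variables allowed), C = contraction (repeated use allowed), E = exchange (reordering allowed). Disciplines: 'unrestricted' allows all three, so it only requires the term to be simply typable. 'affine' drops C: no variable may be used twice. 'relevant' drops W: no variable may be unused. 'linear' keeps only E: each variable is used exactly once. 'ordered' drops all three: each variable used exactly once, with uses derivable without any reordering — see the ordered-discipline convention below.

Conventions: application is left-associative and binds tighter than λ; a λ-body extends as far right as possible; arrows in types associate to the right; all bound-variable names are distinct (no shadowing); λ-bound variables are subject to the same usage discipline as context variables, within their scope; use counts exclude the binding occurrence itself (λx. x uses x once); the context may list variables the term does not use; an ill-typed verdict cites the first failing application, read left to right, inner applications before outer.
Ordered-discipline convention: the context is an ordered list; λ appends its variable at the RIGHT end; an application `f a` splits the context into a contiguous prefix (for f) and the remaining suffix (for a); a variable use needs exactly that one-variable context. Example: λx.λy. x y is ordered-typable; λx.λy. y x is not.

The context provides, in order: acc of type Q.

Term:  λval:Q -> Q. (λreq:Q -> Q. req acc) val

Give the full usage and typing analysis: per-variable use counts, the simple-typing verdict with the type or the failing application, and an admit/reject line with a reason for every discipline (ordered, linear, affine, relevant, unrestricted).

usage: acc: 1; val [bound]: 1; req [bound]: 1
use order (left to right): req, acc, val
typing: well-typed at (Q -> Q) -> Q
ordered: ✗ — no contiguous prefix/suffix split fits req, acc, val
linear: ✓ — exactly-once usage across acc, val, req
affine: ✓ — acc, val, req: no repeats, contraction unneeded
relevant: ✓ — acc, val, req: all used, weakening unneeded
unrestricted: ✓ — well-typed at (Q -> Q) -> Q; no restrictions here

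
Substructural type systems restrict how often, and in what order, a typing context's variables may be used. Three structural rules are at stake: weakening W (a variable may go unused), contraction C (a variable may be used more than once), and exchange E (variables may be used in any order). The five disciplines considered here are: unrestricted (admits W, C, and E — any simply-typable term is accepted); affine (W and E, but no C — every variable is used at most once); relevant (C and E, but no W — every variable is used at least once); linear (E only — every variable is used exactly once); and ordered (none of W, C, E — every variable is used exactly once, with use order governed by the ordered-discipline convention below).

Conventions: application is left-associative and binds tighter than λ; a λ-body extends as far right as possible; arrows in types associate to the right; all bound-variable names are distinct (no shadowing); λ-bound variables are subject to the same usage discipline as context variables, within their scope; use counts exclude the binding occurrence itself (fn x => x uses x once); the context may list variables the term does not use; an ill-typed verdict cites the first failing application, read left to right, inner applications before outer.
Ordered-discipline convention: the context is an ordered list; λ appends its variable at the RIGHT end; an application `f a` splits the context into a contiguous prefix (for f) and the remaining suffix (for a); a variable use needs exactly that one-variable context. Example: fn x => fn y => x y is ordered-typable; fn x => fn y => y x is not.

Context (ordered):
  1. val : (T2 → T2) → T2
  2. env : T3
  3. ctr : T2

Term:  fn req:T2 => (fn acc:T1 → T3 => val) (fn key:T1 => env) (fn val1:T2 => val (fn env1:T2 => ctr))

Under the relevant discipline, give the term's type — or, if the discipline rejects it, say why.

not well-typed under relevant — req, acc, key, val1, env1 never used (weakening)
variable uses: val ×2, env ×1, ctr ×1, req [bound] ×0, acc [bound] ×0, key [bound] ×0, val1 [bound] ×0, env1 [bound] ×0
use order (left to right): val, env, val, ctr
typing: the term checks, with type T2 → T2
summary: ordered ✗ · linear ✗ · affine ✗ · relevant ✗ · unrestricted ✓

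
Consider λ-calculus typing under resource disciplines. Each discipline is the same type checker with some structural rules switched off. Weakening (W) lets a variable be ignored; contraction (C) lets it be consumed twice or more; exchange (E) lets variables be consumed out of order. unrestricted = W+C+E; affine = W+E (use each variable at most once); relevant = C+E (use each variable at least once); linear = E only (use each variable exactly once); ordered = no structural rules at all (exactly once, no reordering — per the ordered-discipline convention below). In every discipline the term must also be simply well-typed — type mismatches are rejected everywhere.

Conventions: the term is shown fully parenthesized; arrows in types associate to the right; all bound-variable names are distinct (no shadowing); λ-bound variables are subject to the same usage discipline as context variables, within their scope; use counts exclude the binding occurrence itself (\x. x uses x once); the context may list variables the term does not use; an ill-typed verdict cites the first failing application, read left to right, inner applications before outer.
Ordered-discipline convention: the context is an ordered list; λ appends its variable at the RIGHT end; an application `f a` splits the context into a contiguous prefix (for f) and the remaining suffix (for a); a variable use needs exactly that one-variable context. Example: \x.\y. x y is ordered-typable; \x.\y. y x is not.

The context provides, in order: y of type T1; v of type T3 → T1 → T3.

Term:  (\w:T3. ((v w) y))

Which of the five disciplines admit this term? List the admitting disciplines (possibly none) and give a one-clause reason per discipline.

admitted by: linear, affine, relevant, unrestricted
use counts: y ×1, v ×1, w (bound) ×1
left-to-right use order: v, w, y
typing: ✓ — T3 → T3
ordered: ✗, no ordered split (uses run v, w, y)
linear: ✓, single use per variable (y, v, w)
affine: ✓, y, v, w: no repeats, contraction unneeded
relevant: ✓, none of y, v, w goes unused
unrestricted: ✓, type-checks (T3 → T3) and nothing is barred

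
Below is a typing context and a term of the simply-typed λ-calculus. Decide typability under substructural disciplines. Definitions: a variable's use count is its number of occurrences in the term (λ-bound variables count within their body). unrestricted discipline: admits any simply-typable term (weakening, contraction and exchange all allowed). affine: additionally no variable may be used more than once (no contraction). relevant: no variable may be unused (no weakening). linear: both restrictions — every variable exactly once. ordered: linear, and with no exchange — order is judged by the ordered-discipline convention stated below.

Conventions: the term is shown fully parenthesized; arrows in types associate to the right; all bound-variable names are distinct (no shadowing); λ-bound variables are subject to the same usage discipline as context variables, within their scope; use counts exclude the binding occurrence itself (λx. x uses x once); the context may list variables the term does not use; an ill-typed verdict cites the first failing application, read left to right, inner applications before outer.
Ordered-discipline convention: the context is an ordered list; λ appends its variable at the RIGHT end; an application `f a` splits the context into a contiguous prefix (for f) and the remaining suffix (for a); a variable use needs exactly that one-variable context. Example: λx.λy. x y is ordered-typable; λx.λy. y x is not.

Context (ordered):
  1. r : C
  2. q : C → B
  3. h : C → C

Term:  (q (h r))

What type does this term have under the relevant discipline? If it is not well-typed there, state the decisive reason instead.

term : B
usage: r ×1; q ×1; h ×1
uses in reading order: q, h, r
typing: the term checks, with type B
per-discipline verdicts: ordered ✗, linear ✓, affine ✓, relevant ✓, unrestricted ✓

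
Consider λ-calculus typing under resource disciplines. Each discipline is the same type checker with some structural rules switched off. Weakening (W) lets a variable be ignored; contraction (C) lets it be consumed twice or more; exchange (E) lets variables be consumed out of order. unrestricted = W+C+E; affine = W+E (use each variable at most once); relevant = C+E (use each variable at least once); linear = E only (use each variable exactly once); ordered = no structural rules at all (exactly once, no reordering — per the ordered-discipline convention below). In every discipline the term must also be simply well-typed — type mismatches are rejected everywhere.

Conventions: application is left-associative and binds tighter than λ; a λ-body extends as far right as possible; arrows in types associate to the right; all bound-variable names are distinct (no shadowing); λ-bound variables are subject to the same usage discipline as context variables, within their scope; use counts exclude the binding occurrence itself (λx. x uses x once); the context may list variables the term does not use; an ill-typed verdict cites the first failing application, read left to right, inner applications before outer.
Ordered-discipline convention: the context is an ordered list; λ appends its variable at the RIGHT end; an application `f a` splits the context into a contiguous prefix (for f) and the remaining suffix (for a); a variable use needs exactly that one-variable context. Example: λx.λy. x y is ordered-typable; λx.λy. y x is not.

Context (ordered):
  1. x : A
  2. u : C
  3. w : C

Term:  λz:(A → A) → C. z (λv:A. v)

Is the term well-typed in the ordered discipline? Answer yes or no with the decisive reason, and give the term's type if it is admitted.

no — unused: x, u, w — weakening required
counts: x ×0, u ×0, w ×0, z (λ-bound) ×1, v (λ-bound) ×1
left-to-right use order: z, v
typing: ✓ — ((A → A) → C) → C
summary: ordered ✗ | linear ✗ | affine ✓ | relevant ✗ | unrestricted ✓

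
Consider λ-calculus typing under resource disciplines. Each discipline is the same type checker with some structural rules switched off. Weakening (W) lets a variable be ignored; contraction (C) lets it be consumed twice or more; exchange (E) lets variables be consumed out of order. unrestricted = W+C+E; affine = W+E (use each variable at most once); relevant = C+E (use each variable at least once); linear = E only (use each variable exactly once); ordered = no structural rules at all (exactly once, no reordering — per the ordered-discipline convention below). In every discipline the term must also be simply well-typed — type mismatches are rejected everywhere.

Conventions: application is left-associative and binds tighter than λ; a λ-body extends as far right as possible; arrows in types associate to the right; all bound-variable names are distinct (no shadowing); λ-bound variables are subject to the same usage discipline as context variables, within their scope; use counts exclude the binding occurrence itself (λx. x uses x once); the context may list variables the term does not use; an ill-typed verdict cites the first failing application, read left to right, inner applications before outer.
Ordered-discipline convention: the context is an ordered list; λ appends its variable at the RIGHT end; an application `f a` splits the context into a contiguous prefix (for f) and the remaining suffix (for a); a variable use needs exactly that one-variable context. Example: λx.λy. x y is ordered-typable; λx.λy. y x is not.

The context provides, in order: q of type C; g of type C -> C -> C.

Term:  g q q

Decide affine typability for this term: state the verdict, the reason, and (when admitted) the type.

no — q ×2 used more than once (contraction)
usage: q: 2; g: 1
left-to-right use order: g, q, q
typing: ✓ — C
across the five disciplines: ordered ✗; linear ✗; affine ✗; relevant ✓; unrestricted ✓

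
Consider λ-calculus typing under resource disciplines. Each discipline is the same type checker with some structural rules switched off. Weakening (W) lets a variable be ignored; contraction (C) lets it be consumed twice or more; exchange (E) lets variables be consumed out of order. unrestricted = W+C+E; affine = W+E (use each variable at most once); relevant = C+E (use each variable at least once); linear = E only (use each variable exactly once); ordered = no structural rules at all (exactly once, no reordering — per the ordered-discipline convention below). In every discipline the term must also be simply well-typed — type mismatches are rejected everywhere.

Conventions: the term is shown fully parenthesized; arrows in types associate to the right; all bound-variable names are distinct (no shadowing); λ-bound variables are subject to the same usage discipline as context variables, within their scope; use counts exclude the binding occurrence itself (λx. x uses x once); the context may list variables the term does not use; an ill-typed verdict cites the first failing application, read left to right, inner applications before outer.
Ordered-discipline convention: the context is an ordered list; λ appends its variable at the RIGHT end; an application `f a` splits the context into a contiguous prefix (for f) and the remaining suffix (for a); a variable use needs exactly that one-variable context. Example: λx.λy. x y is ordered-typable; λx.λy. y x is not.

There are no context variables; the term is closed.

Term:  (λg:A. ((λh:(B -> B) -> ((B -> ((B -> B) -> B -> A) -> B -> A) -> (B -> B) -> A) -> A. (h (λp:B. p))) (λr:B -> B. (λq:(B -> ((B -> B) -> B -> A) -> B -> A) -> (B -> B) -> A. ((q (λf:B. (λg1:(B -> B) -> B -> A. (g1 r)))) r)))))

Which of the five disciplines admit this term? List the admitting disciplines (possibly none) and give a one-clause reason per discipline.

admitting disciplines: unrestricted
usage: g (bound) ×0; h (bound) ×1; p (bound) ×1; r (bound) ×2; q (bound) ×1; f (bound) ×0; g1 (bound) ×1
left-to-right use order: h, p, q, g1, r, r
typing: the term checks, with type A -> ((B -> ((B -> B) -> B -> A) -> B -> A) -> (B -> B) -> A) -> A
ordered: ✗, repeated use of r ×2; g, f never used (weakening)
linear: ✗, repeated use of r ×2; g, f never used (weakening)
affine: ✗, repeated use of r ×2
relevant: ✗, g, f never used (weakening)
unrestricted: ✓, typability at A -> ((B -> ((B -> B) -> B -> A) -> B -> A) -> (B -> B) -> A) -> A is all that's needed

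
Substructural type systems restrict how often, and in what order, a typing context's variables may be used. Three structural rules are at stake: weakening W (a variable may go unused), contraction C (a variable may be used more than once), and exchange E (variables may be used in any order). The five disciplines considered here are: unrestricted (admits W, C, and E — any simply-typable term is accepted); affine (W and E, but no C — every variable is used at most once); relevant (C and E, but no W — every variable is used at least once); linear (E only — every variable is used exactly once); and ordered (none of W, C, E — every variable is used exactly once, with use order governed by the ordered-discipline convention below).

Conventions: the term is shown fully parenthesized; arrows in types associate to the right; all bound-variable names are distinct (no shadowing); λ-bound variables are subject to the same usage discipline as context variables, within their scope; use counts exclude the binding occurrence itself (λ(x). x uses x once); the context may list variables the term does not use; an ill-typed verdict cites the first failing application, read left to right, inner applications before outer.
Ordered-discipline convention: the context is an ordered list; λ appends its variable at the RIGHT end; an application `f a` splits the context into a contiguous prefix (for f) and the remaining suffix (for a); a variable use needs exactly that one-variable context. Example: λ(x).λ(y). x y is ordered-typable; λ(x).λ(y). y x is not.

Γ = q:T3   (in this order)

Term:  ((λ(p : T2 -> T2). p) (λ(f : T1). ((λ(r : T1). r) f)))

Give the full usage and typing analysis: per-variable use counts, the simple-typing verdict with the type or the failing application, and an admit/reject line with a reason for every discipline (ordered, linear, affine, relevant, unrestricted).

use counts: q=0, p (bound)=1, f (bound)=1, r (bound)=1
left-to-right use order: p, r, f
typing: ill-typed: a function awaiting T2 -> T2 gets T1 -> T1
ordered ✗ (a type mismatch blocks all five)
linear ✗ (the type mismatch rejects it)
affine ✗ (not simply typable)
relevant ✗ (fails simple typing)
unrestricted ✗ (a type mismatch blocks all five)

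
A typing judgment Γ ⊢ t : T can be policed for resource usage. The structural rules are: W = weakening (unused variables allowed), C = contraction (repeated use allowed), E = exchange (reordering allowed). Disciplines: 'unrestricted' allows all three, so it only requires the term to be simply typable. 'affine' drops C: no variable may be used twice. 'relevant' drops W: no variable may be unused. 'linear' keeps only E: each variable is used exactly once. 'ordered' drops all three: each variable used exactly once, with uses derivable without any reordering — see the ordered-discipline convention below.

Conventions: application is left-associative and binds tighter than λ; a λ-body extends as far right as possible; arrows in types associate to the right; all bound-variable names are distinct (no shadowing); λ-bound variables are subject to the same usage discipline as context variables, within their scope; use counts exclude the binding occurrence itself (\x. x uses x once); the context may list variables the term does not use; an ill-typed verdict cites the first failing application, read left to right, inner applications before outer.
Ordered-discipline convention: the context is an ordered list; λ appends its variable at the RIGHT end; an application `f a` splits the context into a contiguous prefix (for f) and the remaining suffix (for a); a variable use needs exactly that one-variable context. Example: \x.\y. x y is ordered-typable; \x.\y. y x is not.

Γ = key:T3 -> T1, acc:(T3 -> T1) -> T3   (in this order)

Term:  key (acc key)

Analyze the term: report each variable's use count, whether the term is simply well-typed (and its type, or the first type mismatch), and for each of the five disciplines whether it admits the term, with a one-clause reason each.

variable uses: key: 2×; acc: 1×
left-to-right use order: key, acc, key
typing: well-typed at T1
ordered ✗ (key ×2 used more than once (contraction))
linear ✗ (key ×2 used more than once (contraction))
affine ✗ (key ×2 used more than once (contraction))
relevant ✓ (at least one use each (key, acc))
unrestricted ✓ (simply typable at T1; W, C, E all held)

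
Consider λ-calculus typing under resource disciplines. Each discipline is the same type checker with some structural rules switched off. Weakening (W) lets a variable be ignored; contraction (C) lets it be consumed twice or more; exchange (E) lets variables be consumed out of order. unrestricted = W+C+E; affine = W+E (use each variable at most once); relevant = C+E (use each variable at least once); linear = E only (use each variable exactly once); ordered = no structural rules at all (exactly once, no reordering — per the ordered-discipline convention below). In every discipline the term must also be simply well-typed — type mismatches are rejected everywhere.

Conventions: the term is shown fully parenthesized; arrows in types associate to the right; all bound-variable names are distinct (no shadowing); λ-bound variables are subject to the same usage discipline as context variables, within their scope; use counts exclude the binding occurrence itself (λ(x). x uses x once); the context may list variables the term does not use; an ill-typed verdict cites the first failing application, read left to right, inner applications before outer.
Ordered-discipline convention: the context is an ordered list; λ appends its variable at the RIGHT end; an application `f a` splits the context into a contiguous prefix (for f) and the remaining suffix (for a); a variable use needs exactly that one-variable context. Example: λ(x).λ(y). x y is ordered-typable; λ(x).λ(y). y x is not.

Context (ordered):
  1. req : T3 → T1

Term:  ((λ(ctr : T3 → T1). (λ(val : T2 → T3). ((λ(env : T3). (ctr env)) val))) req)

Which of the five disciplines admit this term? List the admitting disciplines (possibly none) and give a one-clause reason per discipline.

admitting disciplines: none
use counts: req=1, ctr (bound)=1, val (bound)=1, env (bound)=1
use order (left to right): ctr, env, val, req
typing: ill-typed: a function awaiting T3 gets T2 → T3
ordered ✗ (not simply typable)
linear ✗ (fails simple typing)
affine ✗ (a type mismatch blocks all five)
relevant ✗ (the type mismatch rejects it)
unrestricted ✗ (not simply typable)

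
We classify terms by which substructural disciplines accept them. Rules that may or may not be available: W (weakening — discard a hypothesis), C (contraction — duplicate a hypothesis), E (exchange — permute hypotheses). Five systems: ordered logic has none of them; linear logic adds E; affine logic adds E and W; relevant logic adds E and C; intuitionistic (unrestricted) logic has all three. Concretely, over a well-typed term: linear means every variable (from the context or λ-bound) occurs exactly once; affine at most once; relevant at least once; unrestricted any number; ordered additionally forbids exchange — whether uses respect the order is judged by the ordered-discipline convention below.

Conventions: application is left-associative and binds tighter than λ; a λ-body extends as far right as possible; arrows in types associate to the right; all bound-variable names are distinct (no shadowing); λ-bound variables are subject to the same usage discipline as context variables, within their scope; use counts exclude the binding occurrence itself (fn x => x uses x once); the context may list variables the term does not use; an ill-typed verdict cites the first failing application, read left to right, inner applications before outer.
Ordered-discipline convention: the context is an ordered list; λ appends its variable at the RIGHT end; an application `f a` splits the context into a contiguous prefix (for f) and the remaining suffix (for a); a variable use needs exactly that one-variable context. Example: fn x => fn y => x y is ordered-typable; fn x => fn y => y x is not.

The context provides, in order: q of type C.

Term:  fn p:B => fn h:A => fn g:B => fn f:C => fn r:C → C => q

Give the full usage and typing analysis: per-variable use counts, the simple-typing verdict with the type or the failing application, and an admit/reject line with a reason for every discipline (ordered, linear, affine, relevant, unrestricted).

usage: q: 1×; p [bound]: 0×; h [bound]: 0×; g [bound]: 0×; f [bound]: 0×; r [bound]: 0×
uses in reading order: q
typing: well-typed — term : B → A → B → C → (C → C) → C
ordered: ✗, needs weakening: p, h, g, f, r unused
linear: ✗, needs weakening: p, h, g, f, r unused
affine: ✓, at most one use each (q, p, h, g, f, r)
relevant: ✗, needs weakening: p, h, g, f, r unused
unrestricted: ✓, type-checks (B → A → B → C → (C → C) → C) and nothing is barred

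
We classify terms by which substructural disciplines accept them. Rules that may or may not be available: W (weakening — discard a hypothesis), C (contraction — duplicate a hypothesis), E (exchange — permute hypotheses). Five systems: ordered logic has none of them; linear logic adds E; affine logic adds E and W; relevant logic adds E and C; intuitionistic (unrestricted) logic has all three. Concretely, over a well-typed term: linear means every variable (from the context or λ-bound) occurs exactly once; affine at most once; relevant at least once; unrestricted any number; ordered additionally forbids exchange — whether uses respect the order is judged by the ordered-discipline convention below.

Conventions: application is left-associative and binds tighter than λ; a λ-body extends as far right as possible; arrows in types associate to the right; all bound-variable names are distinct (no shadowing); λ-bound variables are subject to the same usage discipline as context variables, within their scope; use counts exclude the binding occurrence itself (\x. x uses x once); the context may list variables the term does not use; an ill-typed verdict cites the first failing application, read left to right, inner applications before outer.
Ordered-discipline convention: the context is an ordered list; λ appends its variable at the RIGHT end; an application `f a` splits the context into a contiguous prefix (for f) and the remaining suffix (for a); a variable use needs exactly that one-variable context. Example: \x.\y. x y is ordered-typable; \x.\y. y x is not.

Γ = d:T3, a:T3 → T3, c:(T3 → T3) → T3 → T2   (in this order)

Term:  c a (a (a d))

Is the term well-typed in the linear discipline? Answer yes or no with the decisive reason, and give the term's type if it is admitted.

no — repeated use of a ×3
use counts: d ×1; a ×3; c ×1
left-to-right use order: c, a, a, a, d
typing: well-typed at T2
per-discipline verdicts: ordered ✗ | linear ✗ | affine ✗ | relevant ✓ | unrestricted ✓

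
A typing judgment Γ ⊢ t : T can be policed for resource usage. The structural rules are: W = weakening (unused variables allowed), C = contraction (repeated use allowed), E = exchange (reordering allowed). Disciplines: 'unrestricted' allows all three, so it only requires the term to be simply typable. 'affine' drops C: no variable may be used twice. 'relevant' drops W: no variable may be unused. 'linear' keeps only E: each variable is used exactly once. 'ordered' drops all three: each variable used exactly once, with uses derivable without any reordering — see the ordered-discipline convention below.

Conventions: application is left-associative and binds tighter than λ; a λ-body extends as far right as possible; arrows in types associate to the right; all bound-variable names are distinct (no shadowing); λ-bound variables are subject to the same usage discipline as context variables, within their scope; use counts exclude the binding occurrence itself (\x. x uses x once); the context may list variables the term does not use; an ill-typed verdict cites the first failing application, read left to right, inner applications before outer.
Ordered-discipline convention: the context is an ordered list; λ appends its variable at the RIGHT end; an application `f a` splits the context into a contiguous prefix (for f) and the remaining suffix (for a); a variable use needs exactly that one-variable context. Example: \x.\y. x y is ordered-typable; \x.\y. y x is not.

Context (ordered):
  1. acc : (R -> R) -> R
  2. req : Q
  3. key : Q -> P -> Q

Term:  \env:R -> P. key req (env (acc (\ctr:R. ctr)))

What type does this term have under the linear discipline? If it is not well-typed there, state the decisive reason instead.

term : (R -> P) -> Q
usage: acc: 1×, req: 1×, key: 1×, env (bound): 1×, ctr (bound): 1×
left-to-right use order: key, req, env, acc, ctr
typing: the term checks, with type (R -> P) -> Q
all disciplines: ordered ✗ · linear ✓ · affine ✓ · relevant ✓ · unrestricted ✓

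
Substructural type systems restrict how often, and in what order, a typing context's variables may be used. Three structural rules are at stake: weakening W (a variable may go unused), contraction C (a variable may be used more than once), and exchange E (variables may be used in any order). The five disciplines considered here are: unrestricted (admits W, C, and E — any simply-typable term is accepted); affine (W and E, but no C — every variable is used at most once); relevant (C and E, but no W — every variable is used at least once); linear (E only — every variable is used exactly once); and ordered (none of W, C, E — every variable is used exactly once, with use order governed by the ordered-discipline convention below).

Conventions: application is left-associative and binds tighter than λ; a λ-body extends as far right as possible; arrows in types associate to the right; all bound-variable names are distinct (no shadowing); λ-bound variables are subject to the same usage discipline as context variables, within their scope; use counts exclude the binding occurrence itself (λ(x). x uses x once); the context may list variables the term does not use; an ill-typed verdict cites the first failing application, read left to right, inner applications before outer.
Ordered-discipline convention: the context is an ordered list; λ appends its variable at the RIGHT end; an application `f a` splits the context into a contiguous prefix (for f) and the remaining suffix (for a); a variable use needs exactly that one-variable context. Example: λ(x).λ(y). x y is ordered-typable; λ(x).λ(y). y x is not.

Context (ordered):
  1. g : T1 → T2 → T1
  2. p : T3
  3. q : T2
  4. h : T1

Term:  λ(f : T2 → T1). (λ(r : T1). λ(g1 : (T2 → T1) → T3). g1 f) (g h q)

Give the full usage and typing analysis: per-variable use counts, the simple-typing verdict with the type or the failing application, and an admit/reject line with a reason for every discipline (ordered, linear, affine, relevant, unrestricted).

counts: g: 1×, p: 0×, q: 1×, h: 1×, f [bound]: 1×, r [bound]: 0×, g1 [bound]: 1×
left-to-right use order: g1, f, g, h, q
typing: ✓ — (T2 → T1) → ((T2 → T1) → T3) → T3
ordered: ✗, needs weakening: p, r unused
linear: ✗, needs weakening: p, r unused
affine: ✓, g, p, q, h, f, r, g1: no repeats, contraction unneeded
relevant: ✗, needs weakening: p, r unused
unrestricted: ✓, typability at (T2 → T1) → ((T2 → T1) → T3) → T3 is all that's needed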